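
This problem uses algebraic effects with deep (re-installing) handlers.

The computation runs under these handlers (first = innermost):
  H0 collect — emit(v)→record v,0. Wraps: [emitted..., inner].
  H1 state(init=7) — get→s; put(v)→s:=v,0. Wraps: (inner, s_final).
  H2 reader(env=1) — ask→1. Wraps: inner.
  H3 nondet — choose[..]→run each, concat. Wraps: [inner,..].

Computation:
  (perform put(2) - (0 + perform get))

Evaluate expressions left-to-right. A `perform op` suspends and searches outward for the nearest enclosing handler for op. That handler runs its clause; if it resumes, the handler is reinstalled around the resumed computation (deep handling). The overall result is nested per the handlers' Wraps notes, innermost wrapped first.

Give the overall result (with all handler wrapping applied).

Evaluation trace:
put(2) @ H1 ⇒ s:=2
get @ H1 ⇒ 2
H0 returns [-2]
H1 returns ([-2], 2)
H2 returns ([-2], 2)
H3 returns [([-2], 2)]
= [([-2], 2)]

Answer: [([-2], 2)]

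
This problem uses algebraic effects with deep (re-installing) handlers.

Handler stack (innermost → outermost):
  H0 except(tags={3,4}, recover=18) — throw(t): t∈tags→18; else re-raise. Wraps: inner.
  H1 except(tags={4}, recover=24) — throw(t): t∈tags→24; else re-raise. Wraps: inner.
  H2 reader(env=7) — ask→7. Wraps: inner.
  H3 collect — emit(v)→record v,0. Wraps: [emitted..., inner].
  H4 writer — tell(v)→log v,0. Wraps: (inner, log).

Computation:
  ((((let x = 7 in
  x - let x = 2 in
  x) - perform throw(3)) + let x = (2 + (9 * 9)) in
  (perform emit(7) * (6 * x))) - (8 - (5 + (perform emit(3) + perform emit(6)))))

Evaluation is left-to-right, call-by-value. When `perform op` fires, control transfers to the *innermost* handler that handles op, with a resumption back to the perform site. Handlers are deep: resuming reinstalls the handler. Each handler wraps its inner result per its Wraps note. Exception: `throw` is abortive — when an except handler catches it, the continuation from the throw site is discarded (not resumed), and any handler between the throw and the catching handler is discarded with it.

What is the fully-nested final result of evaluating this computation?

Answer: ([18], ())

Evaluation trace:
throw(3) @ H0 caught ⇒ 18
H1 returns 18
H2 returns 18
H3 returns [18]
H4 returns ([18], ())
= ([18], ())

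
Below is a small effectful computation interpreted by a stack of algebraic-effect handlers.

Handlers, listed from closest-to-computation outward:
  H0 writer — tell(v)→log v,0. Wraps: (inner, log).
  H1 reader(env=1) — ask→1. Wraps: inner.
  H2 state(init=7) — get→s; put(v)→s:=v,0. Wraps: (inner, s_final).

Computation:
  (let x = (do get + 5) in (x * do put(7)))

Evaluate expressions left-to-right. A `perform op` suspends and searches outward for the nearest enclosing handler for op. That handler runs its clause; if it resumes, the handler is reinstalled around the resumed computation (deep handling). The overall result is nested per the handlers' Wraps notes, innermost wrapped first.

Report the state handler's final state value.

Answer: 7

Evaluation trace:
get @ H2 ⇒ 7
put(7) @ H2 ⇒ s:=7
H0 returns (0, ())
H1 returns (0, ())
H2 returns ((0, ()), 7)
= ((0, ()), 7)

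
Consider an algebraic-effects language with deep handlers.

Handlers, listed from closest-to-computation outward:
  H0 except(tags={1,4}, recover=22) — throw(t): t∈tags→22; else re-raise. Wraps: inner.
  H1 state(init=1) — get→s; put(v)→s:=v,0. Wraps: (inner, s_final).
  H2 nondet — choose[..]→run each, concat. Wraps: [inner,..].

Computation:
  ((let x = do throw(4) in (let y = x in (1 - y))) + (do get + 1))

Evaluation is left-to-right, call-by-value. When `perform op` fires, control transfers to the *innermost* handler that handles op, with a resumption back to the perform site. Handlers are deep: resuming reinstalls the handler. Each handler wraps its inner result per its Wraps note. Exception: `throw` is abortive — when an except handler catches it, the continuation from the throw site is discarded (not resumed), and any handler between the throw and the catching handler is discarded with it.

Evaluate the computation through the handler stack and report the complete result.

Answer: [(22, 1)]

Evaluation trace:
throw(4) @ H0 caught ⇒ 22
H1 returns (22, 1)
H2 returns [(22, 1)]
= [(22, 1)]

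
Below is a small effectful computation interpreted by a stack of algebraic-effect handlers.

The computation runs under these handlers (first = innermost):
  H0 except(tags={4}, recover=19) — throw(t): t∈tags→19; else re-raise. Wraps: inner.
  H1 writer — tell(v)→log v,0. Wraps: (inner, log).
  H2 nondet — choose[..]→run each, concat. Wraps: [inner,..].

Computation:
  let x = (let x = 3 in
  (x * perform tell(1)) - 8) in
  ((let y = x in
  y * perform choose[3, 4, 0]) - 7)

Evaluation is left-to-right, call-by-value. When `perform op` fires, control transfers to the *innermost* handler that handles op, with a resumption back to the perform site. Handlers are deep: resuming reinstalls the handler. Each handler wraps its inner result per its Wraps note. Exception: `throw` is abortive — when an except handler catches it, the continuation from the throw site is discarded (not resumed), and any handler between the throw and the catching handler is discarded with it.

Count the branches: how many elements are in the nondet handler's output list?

Step-by-step:
tell(1) @ H1 ⇒ log+=1
choose[3, 4, 0] @ H2
  branch[0] choose=3:
    H0 returns -31
    H1 returns (-31, (1))
    H2 returns [(-31, (1))]
  branch[1] choose=4:
    H0 returns -39
    H1 returns (-39, (1))
    H2 returns [(-39, (1))]
  branch[2] choose=0:
    H0 returns -7
    H1 returns (-7, (1))
    H2 returns [(-7, (1))]
= [(-31, (1)), (-39, (1)), (-7, (1))]

Answer: 3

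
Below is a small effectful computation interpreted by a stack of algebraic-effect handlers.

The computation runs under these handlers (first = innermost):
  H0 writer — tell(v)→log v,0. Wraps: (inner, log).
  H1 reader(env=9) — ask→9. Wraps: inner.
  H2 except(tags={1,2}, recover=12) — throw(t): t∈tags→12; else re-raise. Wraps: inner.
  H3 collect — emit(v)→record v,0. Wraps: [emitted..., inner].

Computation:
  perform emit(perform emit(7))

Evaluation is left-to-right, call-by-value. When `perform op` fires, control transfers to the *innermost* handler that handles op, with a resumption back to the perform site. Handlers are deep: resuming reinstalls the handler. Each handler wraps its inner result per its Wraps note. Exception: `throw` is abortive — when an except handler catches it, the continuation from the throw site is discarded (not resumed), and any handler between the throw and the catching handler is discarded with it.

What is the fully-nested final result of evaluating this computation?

Answer: [7, 0, (0, ())]

Working:
emit(7) @ H3 ⇒ out+=7
emit(0) @ H3 ⇒ out+=0
H0 returns (0, ())
H1 returns (0, ())
H2 returns (0, ())
H3 returns [7, 0, (0, ())]
= [7, 0, (0, ())]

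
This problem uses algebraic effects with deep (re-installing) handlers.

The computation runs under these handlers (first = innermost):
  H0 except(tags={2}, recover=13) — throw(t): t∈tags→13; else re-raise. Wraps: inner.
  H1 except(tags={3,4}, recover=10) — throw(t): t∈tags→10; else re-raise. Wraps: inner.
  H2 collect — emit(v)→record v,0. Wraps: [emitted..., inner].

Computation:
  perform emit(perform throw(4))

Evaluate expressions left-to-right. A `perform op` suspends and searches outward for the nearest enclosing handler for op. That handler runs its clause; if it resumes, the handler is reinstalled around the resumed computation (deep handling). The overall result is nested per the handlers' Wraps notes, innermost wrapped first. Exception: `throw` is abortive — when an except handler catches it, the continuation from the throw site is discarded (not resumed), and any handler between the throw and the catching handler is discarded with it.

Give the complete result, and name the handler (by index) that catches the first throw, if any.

Evaluation trace:
throw(4) @ H0 re-raised
throw(4) @ H1 caught ⇒ 10
H2 returns [10]
= [10]

Answer: [10] ; first throw caught by: H1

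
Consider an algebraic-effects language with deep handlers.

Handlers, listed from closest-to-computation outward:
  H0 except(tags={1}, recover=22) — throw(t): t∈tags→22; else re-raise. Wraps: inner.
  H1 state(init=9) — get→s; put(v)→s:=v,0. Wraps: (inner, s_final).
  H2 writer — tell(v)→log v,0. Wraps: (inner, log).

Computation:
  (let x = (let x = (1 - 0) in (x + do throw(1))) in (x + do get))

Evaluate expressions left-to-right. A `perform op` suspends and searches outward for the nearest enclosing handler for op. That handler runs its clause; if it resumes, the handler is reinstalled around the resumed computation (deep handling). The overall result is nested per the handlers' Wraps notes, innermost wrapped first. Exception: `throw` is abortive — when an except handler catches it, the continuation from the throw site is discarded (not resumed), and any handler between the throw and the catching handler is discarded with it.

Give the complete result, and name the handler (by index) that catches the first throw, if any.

Working:
throw(1) @ H0 caught ⇒ 22
H1 returns (22, 9)
H2 returns ((22, 9), ())
= ((22, 9), ())

Answer: ((22, 9), ()) ; first throw caught by: H0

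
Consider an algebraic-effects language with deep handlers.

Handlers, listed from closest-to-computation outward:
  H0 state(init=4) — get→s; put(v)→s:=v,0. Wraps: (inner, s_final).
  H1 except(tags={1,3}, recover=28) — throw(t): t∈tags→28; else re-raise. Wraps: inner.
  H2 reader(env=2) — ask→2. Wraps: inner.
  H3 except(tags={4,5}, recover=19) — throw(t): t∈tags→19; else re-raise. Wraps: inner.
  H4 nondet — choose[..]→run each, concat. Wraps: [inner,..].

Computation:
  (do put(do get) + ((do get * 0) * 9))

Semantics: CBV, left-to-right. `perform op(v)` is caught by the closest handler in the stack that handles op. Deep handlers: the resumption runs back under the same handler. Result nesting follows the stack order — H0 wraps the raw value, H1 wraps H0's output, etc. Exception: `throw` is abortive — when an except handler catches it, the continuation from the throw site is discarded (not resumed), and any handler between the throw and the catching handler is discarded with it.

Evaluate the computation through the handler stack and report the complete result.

Answer: [(0, 4)]

Step-by-step:
get @ H0 ⇒ 4
put(4) @ H0 ⇒ s:=4
get @ H0 ⇒ 4
H0 returns (0, 4)
H1 returns (0, 4)
H2 returns (0, 4)
H3 returns (0, 4)
H4 returns [(0, 4)]
= [(0, 4)]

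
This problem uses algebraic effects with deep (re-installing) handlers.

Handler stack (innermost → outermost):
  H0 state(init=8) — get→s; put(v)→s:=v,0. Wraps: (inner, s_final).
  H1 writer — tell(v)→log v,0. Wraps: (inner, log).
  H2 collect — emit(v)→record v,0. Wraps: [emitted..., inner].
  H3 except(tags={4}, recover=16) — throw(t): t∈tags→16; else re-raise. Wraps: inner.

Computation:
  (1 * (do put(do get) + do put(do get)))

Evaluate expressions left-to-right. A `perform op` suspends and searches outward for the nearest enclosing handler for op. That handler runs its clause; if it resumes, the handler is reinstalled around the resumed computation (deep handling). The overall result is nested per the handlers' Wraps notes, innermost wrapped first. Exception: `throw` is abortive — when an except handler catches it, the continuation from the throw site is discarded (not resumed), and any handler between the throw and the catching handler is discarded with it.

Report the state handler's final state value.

Working:
get @ H0 ⇒ 8
put(8) @ H0 ⇒ s:=8
get @ H0 ⇒ 8
put(8) @ H0 ⇒ s:=8
H0 returns (0, 8)
H1 returns ((0, 8), ())
H2 returns [((0, 8), ())]
H3 returns [((0, 8), ())]
= [((0, 8), ())]

Answer: 8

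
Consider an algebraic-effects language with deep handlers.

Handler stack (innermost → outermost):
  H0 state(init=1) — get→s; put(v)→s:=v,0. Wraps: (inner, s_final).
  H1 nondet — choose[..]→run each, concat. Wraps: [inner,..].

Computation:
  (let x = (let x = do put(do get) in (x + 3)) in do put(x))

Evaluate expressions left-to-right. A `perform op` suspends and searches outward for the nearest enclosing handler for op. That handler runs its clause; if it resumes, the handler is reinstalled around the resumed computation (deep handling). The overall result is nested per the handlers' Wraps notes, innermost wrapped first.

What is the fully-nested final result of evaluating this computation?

Answer: [(0, 3)]

Working:
get @ H0 ⇒ 1
put(1) @ H0 ⇒ s:=1
put(3) @ H0 ⇒ s:=3
H0 returns (0, 3)
H1 returns [(0, 3)]
= [(0, 3)]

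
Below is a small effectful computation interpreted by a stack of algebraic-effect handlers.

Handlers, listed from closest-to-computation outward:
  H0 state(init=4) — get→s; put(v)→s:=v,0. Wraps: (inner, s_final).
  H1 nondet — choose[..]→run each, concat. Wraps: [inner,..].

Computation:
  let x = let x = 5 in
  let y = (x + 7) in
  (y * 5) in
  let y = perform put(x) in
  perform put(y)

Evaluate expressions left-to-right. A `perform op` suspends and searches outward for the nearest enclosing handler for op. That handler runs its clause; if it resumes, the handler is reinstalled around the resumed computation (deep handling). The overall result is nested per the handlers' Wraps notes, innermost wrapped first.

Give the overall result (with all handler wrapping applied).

Answer: [(0, 0)]

Working:
put(60) @ H0 ⇒ s:=60
put(0) @ H0 ⇒ s:=0
H0 returns (0, 0)
H1 returns [(0, 0)]
= [(0, 0)]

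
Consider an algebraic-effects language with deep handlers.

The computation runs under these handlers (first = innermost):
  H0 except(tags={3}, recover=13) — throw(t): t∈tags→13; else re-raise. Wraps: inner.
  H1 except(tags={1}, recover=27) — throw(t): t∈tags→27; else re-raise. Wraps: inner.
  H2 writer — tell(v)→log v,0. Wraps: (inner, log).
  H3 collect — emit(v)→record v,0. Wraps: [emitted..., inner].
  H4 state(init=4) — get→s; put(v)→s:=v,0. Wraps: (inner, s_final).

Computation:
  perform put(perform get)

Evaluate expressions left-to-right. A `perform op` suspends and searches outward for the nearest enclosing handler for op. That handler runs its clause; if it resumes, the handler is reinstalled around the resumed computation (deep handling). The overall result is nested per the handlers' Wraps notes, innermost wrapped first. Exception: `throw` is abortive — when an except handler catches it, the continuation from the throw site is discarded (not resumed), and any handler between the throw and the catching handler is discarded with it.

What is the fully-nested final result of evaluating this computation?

Answer: ([(0, ())], 4)

Step-by-step:
get @ H4 ⇒ 4
put(4) @ H4 ⇒ s:=4
H0 returns 0
H1 returns 0
H2 returns (0, ())
H3 returns [(0, ())]
H4 returns ([(0, ())], 4)
= ([(0, ())], 4)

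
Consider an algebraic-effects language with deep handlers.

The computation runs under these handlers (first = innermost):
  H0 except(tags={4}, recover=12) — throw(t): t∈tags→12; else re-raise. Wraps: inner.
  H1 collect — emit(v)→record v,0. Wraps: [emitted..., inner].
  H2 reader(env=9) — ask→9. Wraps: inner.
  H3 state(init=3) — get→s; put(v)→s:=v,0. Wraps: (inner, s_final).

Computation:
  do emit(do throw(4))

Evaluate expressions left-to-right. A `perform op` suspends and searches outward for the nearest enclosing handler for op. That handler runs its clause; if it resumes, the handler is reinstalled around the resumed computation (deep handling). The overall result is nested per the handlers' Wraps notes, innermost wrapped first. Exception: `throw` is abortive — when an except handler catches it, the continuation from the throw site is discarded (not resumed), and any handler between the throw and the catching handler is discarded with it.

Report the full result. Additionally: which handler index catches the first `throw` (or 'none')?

Answer: ([12], 3) ; first throw caught by: H0

Working:
throw(4) @ H0 caught ⇒ 12
H1 returns [12]
H2 returns [12]
H3 returns ([12], 3)
= ([12], 3)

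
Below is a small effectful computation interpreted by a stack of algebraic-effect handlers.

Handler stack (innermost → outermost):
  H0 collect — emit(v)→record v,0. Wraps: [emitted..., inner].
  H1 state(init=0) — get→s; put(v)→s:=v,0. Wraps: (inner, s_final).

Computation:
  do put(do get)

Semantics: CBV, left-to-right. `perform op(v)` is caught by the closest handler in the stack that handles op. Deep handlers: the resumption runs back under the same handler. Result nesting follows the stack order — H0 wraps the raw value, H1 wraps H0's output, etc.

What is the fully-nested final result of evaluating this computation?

Step-by-step:
get @ H1 ⇒ 0
put(0) @ H1 ⇒ s:=0
H0 returns [0]
H1 returns ([0], 0)
= ([0], 0)

Answer: ([0], 0)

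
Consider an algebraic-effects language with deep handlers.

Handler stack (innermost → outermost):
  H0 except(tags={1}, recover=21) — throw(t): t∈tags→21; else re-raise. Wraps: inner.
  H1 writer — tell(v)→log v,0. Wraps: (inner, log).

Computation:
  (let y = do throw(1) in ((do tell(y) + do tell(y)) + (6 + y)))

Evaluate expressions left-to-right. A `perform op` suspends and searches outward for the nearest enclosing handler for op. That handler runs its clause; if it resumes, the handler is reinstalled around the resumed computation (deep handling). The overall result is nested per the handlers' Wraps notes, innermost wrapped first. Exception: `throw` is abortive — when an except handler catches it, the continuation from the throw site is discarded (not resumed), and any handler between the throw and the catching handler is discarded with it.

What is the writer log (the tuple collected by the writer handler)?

Answer: ()

Working:
throw(1) @ H0 caught ⇒ 21
H1 returns (21, ())
= (21, ())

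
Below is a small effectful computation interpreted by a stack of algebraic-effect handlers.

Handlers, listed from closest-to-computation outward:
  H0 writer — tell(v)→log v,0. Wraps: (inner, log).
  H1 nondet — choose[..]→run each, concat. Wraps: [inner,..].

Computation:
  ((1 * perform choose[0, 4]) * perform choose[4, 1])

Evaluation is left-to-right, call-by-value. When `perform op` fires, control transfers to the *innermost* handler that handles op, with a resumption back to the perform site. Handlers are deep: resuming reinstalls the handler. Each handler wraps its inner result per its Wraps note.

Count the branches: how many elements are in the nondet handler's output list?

Answer: 4

Evaluation trace:
choose[0, 4] @ H1
  branch[0] choose=0:
    choose[4, 1] @ H1
      branch[0] choose=4:
        H0 returns (0, ())
        H1 returns [(0, ())]
      branch[1] choose=1:
        H0 returns (0, ())
        H1 returns [(0, ())]
  branch[1] choose=4:
    choose[4, 1] @ H1
      branch[0] choose=4:
        H0 returns (16, ())
        H1 returns [(16, ())]
      branch[1] choose=1:
        H0 returns (4, ())
        H1 returns [(4, ())]
= [(0, ()), (0, ()), (16, ()), (4, ())]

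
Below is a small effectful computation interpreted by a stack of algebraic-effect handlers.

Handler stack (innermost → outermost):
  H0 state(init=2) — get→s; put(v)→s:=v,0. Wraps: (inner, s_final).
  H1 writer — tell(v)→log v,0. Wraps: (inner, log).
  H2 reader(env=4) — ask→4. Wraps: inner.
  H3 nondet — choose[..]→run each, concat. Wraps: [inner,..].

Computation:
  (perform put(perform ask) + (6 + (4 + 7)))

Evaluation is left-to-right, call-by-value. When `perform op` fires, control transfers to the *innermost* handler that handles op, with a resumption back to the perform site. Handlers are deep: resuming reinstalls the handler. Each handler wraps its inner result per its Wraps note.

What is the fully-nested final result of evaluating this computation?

Answer: [((17, 4), ())]

Step-by-step:
ask @ H2 ⇒ 4
put(4) @ H0 ⇒ s:=4
H0 returns (17, 4)
H1 returns ((17, 4), ())
H2 returns ((17, 4), ())
H3 returns [((17, 4), ())]
= [((17, 4), ())]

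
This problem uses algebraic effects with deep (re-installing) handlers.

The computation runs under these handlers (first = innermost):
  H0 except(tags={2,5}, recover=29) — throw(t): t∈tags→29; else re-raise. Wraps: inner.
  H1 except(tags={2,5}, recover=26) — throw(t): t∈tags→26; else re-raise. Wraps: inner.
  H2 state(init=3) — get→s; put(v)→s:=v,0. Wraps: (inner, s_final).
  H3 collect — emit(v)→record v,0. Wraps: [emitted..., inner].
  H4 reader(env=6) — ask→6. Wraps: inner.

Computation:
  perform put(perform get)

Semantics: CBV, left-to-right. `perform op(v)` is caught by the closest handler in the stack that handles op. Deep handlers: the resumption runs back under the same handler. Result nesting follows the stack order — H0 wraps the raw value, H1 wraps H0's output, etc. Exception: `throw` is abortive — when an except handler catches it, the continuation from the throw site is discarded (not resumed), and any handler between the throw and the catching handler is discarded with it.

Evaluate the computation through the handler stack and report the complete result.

Answer: [(0, 3)]

Evaluation trace:
get @ H2 ⇒ 3
put(3) @ H2 ⇒ s:=3
H0 returns 0
H1 returns 0
H2 returns (0, 3)
H3 returns [(0, 3)]
H4 returns [(0, 3)]
= [(0, 3)]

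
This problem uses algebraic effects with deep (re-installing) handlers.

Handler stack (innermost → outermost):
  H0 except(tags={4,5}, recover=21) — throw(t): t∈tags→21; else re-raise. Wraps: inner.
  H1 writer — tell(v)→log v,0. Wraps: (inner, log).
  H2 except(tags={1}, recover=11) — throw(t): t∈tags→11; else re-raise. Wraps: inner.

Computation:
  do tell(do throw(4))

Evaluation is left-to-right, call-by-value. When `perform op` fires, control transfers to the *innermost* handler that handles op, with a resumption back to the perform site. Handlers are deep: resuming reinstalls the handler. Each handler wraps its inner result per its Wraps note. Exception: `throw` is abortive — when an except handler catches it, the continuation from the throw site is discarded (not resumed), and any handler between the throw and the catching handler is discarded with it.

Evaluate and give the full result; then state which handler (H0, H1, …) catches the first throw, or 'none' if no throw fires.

Evaluation trace:
throw(4) @ H0 caught ⇒ 21
H1 returns (21, ())
H2 returns (21, ())
= (21, ())

Answer: (21, ()) ; first throw caught by: H0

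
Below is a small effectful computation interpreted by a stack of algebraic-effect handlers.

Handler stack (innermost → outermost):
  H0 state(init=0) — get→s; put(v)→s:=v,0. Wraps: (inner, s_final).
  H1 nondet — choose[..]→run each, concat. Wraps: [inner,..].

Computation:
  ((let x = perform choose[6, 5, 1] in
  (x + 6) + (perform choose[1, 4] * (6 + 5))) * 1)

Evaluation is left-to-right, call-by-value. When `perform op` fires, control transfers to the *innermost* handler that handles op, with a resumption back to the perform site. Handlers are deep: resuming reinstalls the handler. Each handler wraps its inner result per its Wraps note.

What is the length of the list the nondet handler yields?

Step-by-step:
choose[6, 5, 1] @ H1
  branch[0] choose=6:
    choose[1, 4] @ H1
      branch[0] choose=1:
        H0 returns (23, 0)
        H1 returns [(23, 0)]
      branch[1] choose=4:
        H0 returns (56, 0)
        H1 returns [(56, 0)]
  branch[1] choose=5:
    choose[1, 4] @ H1
      branch[0] choose=1:
        H0 returns (22, 0)
        H1 returns [(22, 0)]
      branch[1] choose=4:
        H0 returns (55, 0)
        H1 returns [(55, 0)]
  branch[2] choose=1:
    choose[1, 4] @ H1
      branch[0] choose=1:
        H0 returns (18, 0)
        H1 returns [(18, 0)]
      branch[1] choose=4:
        H0 returns (51, 0)
        H1 returns [(51, 0)]
= [(23, 0), (56, 0), (22, 0), (55, 0), (18, 0), (51, 0)]

Answer: 6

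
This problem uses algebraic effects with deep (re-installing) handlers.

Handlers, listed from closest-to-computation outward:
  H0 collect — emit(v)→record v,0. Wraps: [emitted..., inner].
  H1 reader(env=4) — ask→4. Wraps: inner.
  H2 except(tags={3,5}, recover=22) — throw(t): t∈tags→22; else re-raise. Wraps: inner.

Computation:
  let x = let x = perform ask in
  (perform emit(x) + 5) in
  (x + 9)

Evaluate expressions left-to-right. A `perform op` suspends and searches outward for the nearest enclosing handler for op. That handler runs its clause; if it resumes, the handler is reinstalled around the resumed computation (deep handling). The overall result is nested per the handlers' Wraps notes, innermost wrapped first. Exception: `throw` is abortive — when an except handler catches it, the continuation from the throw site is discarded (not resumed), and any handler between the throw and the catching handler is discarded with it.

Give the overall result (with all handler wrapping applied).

Evaluation trace:
ask @ H1 ⇒ 4
emit(4) @ H0 ⇒ out+=4
H0 returns [4, 14]
H1 returns [4, 14]
H2 returns [4, 14]
= [4, 14]

Answer: [4, 14]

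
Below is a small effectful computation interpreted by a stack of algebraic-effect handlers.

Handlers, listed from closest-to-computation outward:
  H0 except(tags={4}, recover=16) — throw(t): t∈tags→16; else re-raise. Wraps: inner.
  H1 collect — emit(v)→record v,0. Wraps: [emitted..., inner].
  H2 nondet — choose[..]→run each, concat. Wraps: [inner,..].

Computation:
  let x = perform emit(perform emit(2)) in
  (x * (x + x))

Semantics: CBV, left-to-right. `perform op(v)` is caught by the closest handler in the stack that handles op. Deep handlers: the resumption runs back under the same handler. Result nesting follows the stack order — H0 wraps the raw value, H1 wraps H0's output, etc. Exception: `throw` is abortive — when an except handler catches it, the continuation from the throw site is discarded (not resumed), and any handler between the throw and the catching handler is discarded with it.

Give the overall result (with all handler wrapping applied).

Answer: [[2, 0, 0]]

Evaluation trace:
emit(2) @ H1 ⇒ out+=2
emit(0) @ H1 ⇒ out+=0
H0 returns 0
H1 returns [2, 0, 0]
H2 returns [[2, 0, 0]]
= [[2, 0, 0]]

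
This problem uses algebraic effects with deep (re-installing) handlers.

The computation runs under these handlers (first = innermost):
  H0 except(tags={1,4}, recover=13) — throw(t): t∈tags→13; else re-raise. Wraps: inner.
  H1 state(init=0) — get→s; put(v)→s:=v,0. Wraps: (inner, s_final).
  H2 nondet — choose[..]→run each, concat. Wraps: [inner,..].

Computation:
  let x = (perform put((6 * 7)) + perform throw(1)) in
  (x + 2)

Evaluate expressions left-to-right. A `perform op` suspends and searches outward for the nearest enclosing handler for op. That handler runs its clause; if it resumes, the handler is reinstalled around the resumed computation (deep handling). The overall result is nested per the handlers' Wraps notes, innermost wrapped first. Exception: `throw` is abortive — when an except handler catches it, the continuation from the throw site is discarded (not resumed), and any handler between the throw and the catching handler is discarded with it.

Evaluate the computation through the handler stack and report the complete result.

Answer: [(13, 42)]

Evaluation trace:
put(42) @ H1 ⇒ s:=42
throw(1) @ H0 caught ⇒ 13
H1 returns (13, 42)
H2 returns [(13, 42)]
= [(13, 42)]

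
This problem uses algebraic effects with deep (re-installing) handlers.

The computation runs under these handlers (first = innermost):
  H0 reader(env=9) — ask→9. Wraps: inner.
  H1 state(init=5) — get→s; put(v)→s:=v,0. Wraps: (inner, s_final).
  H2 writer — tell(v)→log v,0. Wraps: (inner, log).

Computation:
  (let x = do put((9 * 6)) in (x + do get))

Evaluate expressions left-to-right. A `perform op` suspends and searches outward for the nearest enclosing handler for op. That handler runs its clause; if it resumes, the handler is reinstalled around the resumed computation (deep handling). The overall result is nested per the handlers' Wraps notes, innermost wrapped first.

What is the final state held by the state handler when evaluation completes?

Step-by-step:
put(54) @ H1 ⇒ s:=54
get @ H1 ⇒ 54
H0 returns 54
H1 returns (54, 54)
H2 returns ((54, 54), ())
= ((54, 54), ())

Answer: 54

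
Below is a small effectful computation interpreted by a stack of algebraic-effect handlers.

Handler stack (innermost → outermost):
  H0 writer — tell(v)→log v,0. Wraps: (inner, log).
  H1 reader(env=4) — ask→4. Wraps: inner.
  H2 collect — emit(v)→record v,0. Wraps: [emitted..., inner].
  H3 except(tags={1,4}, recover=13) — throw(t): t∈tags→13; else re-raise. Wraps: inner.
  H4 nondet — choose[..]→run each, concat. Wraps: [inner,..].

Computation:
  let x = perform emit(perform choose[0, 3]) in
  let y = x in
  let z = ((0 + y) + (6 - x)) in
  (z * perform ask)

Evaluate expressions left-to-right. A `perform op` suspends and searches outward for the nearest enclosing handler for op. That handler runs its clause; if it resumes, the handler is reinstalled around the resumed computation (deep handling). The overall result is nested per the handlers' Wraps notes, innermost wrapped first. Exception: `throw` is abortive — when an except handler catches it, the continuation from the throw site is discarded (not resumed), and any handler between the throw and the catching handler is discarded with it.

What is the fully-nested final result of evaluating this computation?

Working:
choose[0, 3] @ H4
  branch[0] choose=0:
    emit(0) @ H2 ⇒ out+=0
    ask @ H1 ⇒ 4
    H0 returns (24, ())
    H1 returns (24, ())
    H2 returns [0, (24, ())]
    H3 returns [0, (24, ())]
    H4 returns [[0, (24, ())]]
  branch[1] choose=3:
    emit(3) @ H2 ⇒ out+=3
    ask @ H1 ⇒ 4
    H0 returns (24, ())
    H1 returns (24, ())
    H2 returns [3, (24, ())]
    H3 returns [3, (24, ())]
    H4 returns [[3, (24, ())]]
= [[0, (24, ())], [3, (24, ())]]

Answer: [[0, (24, ())], [3, (24, ())]]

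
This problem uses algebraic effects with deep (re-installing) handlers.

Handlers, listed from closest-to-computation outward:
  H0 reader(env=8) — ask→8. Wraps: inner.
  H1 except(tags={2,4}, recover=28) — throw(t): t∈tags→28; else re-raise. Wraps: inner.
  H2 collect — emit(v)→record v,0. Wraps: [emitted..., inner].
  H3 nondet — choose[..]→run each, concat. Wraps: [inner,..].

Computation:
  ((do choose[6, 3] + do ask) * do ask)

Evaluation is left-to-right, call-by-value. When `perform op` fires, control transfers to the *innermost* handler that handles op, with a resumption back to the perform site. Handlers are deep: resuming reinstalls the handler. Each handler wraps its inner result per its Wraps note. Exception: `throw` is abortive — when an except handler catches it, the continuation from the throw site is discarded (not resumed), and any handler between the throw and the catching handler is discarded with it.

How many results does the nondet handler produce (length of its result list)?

Working:
choose[6, 3] @ H3
  branch[0] choose=6:
    ask @ H0 ⇒ 8
    ask @ H0 ⇒ 8
    H0 returns 112
    H1 returns 112
    H2 returns [112]
    H3 returns [[112]]
  branch[1] choose=3:
    ask @ H0 ⇒ 8
    ask @ H0 ⇒ 8
    H0 returns 88
    H1 returns 88
    H2 returns [88]
    H3 returns [[88]]
= [[112], [88]]

Answer: 2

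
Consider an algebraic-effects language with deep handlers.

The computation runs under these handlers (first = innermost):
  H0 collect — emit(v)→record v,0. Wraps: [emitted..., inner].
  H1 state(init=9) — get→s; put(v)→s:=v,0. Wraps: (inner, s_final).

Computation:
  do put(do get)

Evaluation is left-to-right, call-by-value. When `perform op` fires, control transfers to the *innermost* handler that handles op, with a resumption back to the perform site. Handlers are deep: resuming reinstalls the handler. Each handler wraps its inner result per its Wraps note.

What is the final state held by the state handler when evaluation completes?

Answer: 9

Step-by-step:
get @ H1 ⇒ 9
put(9) @ H1 ⇒ s:=9
H0 returns [0]
H1 returns ([0], 9)
= ([0], 9)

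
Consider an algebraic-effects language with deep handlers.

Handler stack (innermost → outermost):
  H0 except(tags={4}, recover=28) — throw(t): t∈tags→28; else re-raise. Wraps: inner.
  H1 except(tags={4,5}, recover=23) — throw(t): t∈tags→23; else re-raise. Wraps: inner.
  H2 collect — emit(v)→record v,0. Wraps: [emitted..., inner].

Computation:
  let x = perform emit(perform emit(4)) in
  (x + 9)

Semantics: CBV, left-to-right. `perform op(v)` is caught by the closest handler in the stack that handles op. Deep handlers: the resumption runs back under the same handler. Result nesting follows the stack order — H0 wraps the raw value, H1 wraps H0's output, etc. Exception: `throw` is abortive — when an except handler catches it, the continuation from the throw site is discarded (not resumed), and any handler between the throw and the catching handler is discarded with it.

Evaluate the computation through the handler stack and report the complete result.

Answer: [4, 0, 9]

Working:
emit(4) @ H2 ⇒ out+=4
emit(0) @ H2 ⇒ out+=0
H0 returns 9
H1 returns 9
H2 returns [4, 0, 9]
= [4, 0, 9]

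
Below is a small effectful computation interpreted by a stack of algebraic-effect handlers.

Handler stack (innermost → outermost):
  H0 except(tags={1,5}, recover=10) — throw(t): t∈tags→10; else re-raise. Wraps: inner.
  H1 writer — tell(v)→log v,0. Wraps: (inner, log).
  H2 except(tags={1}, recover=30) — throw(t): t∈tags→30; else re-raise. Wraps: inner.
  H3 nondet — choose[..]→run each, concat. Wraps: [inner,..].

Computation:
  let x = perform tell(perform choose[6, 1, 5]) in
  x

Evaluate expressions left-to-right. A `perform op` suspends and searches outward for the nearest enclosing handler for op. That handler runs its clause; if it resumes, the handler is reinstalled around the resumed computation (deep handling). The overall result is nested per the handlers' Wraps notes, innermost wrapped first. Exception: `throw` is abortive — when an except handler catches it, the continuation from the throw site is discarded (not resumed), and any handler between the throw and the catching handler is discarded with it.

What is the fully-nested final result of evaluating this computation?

Answer: [(0, (6)), (0, (1)), (0, (5))]

Working:
choose[6, 1, 5] @ H3
  branch[0] choose=6:
    tell(6) @ H1 ⇒ log+=6
    H0 returns 0
    H1 returns (0, (6))
    H2 returns (0, (6))
    H3 returns [(0, (6))]
  branch[1] choose=1:
    tell(1) @ H1 ⇒ log+=1
    H0 returns 0
    H1 returns (0, (1))
    H2 returns (0, (1))
    H3 returns [(0, (1))]
  branch[2] choose=5:
    tell(5) @ H1 ⇒ log+=5
    H0 returns 0
    H1 returns (0, (5))
    H2 returns (0, (5))
    H3 returns [(0, (5))]
= [(0, (6)), (0, (1)), (0, (5))]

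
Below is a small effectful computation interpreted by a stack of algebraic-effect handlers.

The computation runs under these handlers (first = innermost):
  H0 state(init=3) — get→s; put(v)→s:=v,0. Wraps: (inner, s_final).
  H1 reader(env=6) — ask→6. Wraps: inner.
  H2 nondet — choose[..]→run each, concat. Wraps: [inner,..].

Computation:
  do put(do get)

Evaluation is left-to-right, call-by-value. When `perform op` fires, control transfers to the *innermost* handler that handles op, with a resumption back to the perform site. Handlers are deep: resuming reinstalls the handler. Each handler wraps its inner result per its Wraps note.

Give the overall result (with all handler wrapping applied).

Answer: [(0, 3)]

Step-by-step:
get @ H0 ⇒ 3
put(3) @ H0 ⇒ s:=3
H0 returns (0, 3)
H1 returns (0, 3)
H2 returns [(0, 3)]
= [(0, 3)]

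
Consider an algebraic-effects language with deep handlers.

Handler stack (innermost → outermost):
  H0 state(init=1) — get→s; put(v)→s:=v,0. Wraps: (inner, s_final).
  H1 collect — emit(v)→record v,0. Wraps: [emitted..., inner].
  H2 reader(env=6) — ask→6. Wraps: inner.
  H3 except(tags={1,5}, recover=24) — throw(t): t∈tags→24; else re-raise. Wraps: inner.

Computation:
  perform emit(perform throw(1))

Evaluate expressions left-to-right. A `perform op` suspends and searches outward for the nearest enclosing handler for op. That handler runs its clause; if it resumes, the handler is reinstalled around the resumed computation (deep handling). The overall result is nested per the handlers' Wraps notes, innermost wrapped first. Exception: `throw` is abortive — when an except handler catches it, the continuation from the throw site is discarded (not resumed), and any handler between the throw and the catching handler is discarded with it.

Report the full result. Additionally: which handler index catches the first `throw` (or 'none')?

Answer: 24 ; first throw caught by: H3

Evaluation trace:
throw(1) @ H3 caught ⇒ 24
= 24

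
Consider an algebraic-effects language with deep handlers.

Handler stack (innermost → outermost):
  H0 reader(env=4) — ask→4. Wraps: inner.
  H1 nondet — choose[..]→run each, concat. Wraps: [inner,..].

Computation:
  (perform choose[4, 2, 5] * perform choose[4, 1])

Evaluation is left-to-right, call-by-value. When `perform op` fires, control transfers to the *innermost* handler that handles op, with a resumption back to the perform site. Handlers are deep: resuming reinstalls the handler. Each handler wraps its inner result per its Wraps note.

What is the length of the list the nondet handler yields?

Answer: 6

Working:
choose[4, 2, 5] @ H1
  branch[0] choose=4:
    choose[4, 1] @ H1
      branch[0] choose=4:
        H0 returns 16
        H1 returns [16]
      branch[1] choose=1:
        H0 returns 4
        H1 returns [4]
  branch[1] choose=2:
    choose[4, 1] @ H1
      branch[0] choose=4:
        H0 returns 8
        H1 returns [8]
      branch[1] choose=1:
        H0 returns 2
        H1 returns [2]
  branch[2] choose=5:
    choose[4, 1] @ H1
      branch[0] choose=4:
        H0 returns 20
        H1 returns [20]
      branch[1] choose=1:
        H0 returns 5
        H1 returns [5]
= [16, 4, 8, 2, 20, 5]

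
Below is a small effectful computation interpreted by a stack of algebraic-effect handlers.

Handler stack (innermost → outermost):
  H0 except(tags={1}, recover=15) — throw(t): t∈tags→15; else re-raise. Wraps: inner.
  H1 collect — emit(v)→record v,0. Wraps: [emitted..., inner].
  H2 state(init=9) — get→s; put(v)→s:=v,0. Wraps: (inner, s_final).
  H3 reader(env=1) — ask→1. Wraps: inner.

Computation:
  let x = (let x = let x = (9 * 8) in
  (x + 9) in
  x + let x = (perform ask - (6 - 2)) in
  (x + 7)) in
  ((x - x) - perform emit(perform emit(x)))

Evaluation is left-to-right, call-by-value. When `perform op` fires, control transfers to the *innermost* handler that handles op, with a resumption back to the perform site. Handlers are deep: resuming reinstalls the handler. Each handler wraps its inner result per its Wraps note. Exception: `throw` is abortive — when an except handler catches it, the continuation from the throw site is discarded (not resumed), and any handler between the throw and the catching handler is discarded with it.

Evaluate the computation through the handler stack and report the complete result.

Step-by-step:
ask @ H3 ⇒ 1
emit(85) @ H1 ⇒ out+=85
emit(0) @ H1 ⇒ out+=0
H0 returns 0
H1 returns [85, 0, 0]
H2 returns ([85, 0, 0], 9)
H3 returns ([85, 0, 0], 9)
= ([85, 0, 0], 9)

Answer: ([85, 0, 0], 9)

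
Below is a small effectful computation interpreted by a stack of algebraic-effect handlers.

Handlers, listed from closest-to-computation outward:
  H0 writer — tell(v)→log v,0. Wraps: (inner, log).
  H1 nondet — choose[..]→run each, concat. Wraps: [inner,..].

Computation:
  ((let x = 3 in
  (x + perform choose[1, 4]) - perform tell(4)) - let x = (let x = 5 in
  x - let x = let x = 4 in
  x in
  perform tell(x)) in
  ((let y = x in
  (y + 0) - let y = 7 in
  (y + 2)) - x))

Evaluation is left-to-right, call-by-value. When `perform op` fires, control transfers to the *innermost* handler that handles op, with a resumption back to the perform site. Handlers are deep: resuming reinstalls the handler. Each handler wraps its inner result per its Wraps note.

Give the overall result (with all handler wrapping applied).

Answer: [(13, (4, 4)), (16, (4, 4))]

Step-by-step:
choose[1, 4] @ H1
  branch[0] choose=1:
    tell(4) @ H0 ⇒ log+=4
    tell(4) @ H0 ⇒ log+=4
    H0 returns (13, (4, 4))
    H1 returns [(13, (4, 4))]
  branch[1] choose=4:
    tell(4) @ H0 ⇒ log+=4
    tell(4) @ H0 ⇒ log+=4
    H0 returns (16, (4, 4))
    H1 returns [(16, (4, 4))]
= [(13, (4, 4)), (16, (4, 4))]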